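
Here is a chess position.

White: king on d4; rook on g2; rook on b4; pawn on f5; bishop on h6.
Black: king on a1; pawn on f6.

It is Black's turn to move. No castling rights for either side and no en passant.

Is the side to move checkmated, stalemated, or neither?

Black to move; black king on a1.
In check: no.
King squares — b1: attacked by Rb4; a2: attacked by Rg2; b2: attacked by Rg2.
Legal moves for Black: none.
Not in check and no legal moves → stalemate.

stalemate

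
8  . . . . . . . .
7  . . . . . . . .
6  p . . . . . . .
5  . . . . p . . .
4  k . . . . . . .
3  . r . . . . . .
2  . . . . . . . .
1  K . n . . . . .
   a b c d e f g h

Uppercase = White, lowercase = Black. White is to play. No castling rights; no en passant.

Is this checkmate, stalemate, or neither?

stalemate

White to move; white king on a1.
In check: no.
King squares — b1: attacked by Rb3; a2: attacked by Nc1; b2: attacked by Rb3.
Legal moves for White: none.
Not in check and no legal moves → stalemate.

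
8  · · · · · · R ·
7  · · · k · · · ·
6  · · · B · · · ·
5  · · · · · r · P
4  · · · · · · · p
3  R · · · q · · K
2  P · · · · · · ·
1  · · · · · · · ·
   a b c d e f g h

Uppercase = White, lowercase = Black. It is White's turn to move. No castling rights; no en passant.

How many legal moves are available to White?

7

White to move; king on h3.
In check: yes, from the black queen on e3.
Legal moves: Kxh4, Kg4, Kh2, Kg2, Rg3, Bg3, Rxe3.
Count: 7.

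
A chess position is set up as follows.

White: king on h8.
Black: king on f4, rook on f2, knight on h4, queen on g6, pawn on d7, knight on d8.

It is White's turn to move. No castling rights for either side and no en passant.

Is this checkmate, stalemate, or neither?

White to move; white king on h8.
In check: no.
King squares — g7: attacked by Qg6; h7: attacked by Qg6; g8: attacked by Qg6.
Legal moves for White: none.
Not in check and no legal moves → stalemate.

stalemate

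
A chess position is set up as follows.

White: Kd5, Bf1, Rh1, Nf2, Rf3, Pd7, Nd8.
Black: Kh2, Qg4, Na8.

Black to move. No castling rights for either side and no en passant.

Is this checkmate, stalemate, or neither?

Black to move; black king on h2.
In check: yes, from the white rook on h1.
King squares — g1: attacked by Rh1; h1: attacked by Nf2; g2: attacked by Bf1; g3: attacked by Rf3; h3: attacked by Bf1.
Legal moves for Black: none.
In check with no legal moves → checkmate.

checkmate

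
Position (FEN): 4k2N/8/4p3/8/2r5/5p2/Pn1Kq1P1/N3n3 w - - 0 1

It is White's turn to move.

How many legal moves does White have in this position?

0

White to move; king on d2.
In check: yes, from the black queen on e2.
Legal moves: none.
Count: 0.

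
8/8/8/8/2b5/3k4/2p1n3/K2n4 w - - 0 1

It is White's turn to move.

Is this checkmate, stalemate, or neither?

stalemate

White to move; white king on a1.
In check: no.
King squares — b1: attacked by Pc2; a2: attacked by Bc4; b2: attacked by Nd1.
Legal moves for White: none.
Not in check and no legal moves → stalemate.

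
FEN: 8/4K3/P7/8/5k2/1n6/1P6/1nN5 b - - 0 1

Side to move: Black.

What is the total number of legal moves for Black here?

Black to move; king on f4.
In check: no.
Legal moves: Kg5, Kf5, Ke5, Kg4, Ke4, Kg3, Kf3, Ke3, Nc5, Na5, Nd4, N3d2, Nxc1, Na1, Nc3, Na3, N1d2.
Count: 17.

17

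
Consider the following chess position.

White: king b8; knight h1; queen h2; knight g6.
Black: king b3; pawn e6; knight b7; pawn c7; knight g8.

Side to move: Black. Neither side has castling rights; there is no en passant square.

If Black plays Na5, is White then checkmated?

no

After Na5: white king on b8; in check: no.
White is not in check, so this cannot be checkmate.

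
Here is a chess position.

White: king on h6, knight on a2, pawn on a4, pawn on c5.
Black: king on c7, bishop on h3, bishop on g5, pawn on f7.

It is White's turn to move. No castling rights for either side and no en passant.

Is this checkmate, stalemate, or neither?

neither

White to move; white king on h6.
In check: yes, from the black bishop on g5.
Legal moves for White: Kh7, Kg7, Kh5, Kxg5.
White is in check but has 4 legal moves → neither.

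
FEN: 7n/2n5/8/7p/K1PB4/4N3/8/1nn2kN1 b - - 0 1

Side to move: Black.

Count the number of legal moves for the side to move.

3

Black to move; king on f1.
In check: yes, from the white knight on e3.
Legal moves: Kf2, Kxg1, Ke1.
Count: 3.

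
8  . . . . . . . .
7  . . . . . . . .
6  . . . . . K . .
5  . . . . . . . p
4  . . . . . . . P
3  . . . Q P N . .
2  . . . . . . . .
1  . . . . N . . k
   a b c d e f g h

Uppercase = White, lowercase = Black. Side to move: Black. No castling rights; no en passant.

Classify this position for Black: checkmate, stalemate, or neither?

stalemate

Black to move; black king on h1.
In check: no.
King squares — g1: attacked by Nf3; g2: attacked by Ne1; h2: attacked by Nf3.
Legal moves for Black: none.
Not in check and no legal moves → stalemate.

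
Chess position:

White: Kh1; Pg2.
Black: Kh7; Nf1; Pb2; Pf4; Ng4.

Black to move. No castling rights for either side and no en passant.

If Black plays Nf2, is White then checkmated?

no

After Nf2: white king on h1; in check: yes, from the black knight on f2.
White has 1 legal reply: Kg1.
In check but a legal move exists → not checkmate.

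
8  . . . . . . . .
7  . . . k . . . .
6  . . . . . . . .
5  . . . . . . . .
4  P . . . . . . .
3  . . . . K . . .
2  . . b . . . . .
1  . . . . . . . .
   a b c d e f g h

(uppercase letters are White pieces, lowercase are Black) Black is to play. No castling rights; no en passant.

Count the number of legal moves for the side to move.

Black to move; king on d7.
In check: no.
Legal moves: Ke8, Kd8, Kc8, Ke7, Kc7, Ke6, Kd6, Kc6, Bh7, Bg6, Bf5, Be4, Bxa4, Bd3, Bb3, Bd1, Bb1.
Count: 17.

17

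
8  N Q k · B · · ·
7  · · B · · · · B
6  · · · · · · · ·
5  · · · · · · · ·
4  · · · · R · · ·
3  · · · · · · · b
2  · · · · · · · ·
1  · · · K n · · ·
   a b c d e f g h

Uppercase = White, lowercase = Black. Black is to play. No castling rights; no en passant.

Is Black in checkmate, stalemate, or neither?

Black to move; black king on c8.
In check: yes, from the white queen on b8.
King squares — b7: attacked by Qb8; c7: attacked by Na8; d7: attacked by Be8; b8: attacked by Bc7; d8: attacked by Bc7.
Legal moves for Black: none.
In check with no legal moves → checkmate.

checkmate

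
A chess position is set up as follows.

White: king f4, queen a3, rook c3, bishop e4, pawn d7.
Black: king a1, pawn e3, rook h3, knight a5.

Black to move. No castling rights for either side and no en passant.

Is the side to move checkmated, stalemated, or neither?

checkmate

Black to move; black king on a1.
In check: yes, from the white queen on a3.
King squares — b1: attacked by Be4; a2: attacked by Qa3; b2: attacked by Qa3.
Legal moves for Black: none.
In check with no legal moves → checkmate.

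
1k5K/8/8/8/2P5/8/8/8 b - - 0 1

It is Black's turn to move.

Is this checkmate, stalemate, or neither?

neither

Black to move; black king on b8.
In check: no.
Legal moves for Black: Kc8, Ka8, Kc7, Kb7, Ka7.
Black has 5 legal moves and is not in check → neither.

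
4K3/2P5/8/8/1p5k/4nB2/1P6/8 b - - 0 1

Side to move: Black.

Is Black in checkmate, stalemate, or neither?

neither

Black to move; black king on h4.
In check: no.
Legal moves for Black: Kg5, Kh3, Kg3, Nf5, Nd5, Ng4, Nc4, Ng2, Nc2, Nf1, Nd1, b3.
Black has 12 legal moves and is not in check → neither.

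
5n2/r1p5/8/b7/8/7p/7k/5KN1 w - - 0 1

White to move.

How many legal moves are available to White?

White to move; king on f1.
In check: no.
Legal moves: Nxh3, Nf3+, Ne2, Kf2, Ke2.
Count: 5.

5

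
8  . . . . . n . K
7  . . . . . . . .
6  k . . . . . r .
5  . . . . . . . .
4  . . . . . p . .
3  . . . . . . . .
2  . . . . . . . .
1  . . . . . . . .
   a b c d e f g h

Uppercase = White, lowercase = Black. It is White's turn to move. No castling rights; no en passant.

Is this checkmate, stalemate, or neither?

stalemate

White to move; white king on h8.
In check: no.
King squares — g7: attacked by Rg6; h7: attacked by Nf8; g8: attacked by Rg6.
Legal moves for White: none.
Not in check and no legal moves → stalemate.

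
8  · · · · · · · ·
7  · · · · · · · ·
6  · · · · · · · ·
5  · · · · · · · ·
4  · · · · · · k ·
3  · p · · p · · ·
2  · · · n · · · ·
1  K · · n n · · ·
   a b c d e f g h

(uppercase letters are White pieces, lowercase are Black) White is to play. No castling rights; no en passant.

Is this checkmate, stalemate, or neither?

stalemate

White to move; white king on a1.
In check: no.
King squares — b1: attacked by Nd2; a2: attacked by Pb3; b2: attacked by Nd1.
Legal moves for White: none.
Not in check and no legal moves → stalemate.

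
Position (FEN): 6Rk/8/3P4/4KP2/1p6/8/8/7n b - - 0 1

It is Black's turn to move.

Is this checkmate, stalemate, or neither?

neither

Black to move; black king on h8.
In check: yes, from the white rook on g8.
Legal moves for Black: Kxg8, Kh7.
Black is in check but has 2 legal moves → neither.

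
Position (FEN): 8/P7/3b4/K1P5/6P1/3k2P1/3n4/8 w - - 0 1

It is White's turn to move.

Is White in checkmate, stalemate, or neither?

White to move; white king on a5.
In check: no.
Legal moves for White: Kb6, Ka6, Kb5, Kb4, Ka4, cxd6, a8=Q, a8=R, a8=B, a8=N, c6, g5.
White has 12 legal moves and is not in check → neither.

neither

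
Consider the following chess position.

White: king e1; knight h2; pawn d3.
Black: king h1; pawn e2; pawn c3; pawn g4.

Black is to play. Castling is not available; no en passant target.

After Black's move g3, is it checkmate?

no

After g3: white king on e1; in check: no.
White is not in check, so this cannot be checkmate.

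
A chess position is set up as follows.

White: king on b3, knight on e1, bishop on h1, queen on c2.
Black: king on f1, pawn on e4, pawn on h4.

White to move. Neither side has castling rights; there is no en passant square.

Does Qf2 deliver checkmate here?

After Qf2: black king on f1; in check: yes, from the white queen on f2.
Black has 1 legal reply: Kxf2.
In check but a legal move exists → not checkmate.

no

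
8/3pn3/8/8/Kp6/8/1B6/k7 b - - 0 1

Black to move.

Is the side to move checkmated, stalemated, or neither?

neither

Black to move; black king on a1.
In check: yes, from the white bishop on b2.
Legal moves for Black: Kxb2, Ka2, Kb1.
Black is in check but has 3 legal moves → neither.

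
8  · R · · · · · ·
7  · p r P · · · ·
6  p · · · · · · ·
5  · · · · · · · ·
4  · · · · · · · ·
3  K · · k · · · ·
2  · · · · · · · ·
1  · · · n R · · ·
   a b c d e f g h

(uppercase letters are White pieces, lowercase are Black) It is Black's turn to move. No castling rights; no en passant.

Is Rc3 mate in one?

no

After Rc3: white king on a3; in check: yes, from the black rook on c3.
White has 3 legal replies: Kb4, Ka4, Ka2.
In check but a legal move exists → not checkmate.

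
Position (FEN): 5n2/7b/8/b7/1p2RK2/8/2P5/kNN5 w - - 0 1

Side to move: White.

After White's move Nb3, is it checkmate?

After Nb3: black king on a1; in check: yes, from the white knight on b3.
Black has 3 legal replies: Kb2, Ka2, Kxb1.
In check but a legal move exists → not checkmate.

no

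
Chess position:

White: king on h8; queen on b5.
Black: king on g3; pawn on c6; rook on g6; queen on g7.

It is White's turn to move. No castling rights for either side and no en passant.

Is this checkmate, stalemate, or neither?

White to move; white king on h8.
In check: yes, from the black queen on g7.
King squares — g7: attacked by Rg6; h7: attacked by Qg7; g8: attacked by Qg7.
Legal moves for White: none.
In check with no legal moves → checkmate.

checkmate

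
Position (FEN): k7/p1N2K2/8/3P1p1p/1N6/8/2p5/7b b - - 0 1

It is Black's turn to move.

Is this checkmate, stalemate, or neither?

Black to move; black king on a8.
In check: yes, from the white knight on c7.
King squares — a7: own pawn; b7: available; b8: available.
Legal moves for Black: Kb8, Kb7.
Black is in check but has 2 legal moves → neither.

neither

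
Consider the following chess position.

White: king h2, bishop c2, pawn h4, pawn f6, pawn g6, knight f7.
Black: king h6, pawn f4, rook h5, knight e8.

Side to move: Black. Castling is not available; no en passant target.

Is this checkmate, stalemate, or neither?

checkmate

Black to move; black king on h6.
In check: yes, from the white knight on f7.
King squares — g5: attacked by Ph4; h5: own rook; g6: attacked by Bc2; g7: attacked by Pf6; h7: attacked by Pg6.
Legal moves for Black: none.
In check with no legal moves → checkmate.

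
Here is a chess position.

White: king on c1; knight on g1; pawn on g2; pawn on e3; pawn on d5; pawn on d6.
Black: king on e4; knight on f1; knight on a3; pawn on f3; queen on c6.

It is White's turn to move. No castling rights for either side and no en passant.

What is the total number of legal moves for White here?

White to move; king on c1.
In check: yes, from the black queen on c6.
Legal moves: Kb2, Kd1, dxc6.
Count: 3.

3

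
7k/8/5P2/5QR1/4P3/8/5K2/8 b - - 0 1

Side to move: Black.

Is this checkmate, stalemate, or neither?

stalemate

Black to move; black king on h8.
In check: no.
King squares — g7: attacked by Rg5; h7: attacked by Qf5; g8: attacked by Rg5.
Legal moves for Black: none.
Not in check and no legal moves → stalemate.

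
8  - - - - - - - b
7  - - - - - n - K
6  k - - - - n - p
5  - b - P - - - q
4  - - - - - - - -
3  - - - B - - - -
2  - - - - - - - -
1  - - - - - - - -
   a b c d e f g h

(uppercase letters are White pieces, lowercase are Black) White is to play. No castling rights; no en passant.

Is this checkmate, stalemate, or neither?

checkmate

White to move; white king on h7.
In check: yes, from the black knight on f6.
King squares — g6: attacked by Qh5; h6: attacked by Qh5; g7: attacked by Bh8; g8: attacked by Nf6; h8: attacked by Nf7.
Legal moves for White: none.
In check with no legal moves → checkmate.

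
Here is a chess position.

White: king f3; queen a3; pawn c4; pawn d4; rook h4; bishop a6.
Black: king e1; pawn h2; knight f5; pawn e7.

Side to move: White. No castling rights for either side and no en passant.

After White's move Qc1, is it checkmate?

After Qc1: black king on e1; in check: yes, from the white queen on c1.
King squares — d1: attacked by Qc1; f1: attacked by Qc1; d2: attacked by Qc1; e2: attacked by Kf3; f2: attacked by Kf3.
Black has no legal moves → checkmate.

yes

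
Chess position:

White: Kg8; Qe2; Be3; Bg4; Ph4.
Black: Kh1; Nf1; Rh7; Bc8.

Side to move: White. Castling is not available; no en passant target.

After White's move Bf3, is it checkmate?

yes

After Bf3: black king on h1; in check: yes, from the white bishop on f3.
King squares — g1: attacked by Be3; g2: attacked by Qe2; h2: attacked by Qe2.
Black has no legal moves → checkmate.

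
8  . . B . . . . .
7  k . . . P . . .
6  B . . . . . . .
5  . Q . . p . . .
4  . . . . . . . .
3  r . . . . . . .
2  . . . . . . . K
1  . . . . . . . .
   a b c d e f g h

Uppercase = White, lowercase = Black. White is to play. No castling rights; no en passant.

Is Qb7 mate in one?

After Qb7: black king on a7; in check: yes, from the white queen on b7.
King squares — a6: attacked by Qb7; b6: attacked by Qb7; b7: attacked by Ba6; a8: attacked by Qb7; b8: attacked by Qb7.
Black has no legal moves → checkmate.

yes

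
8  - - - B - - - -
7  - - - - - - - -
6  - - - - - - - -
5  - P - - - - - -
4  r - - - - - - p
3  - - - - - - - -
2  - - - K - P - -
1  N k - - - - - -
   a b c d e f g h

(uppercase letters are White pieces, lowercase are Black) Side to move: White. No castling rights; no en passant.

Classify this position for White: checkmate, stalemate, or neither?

White to move; white king on d2.
In check: no.
Legal moves for White: Be7, Bc7, Bf6, Bb6, Bg5, Ba5, Bxh4, Ke3, Kd3, Kc3, Ke2, Ke1, Kd1, Nb3, Nc2, b6, f3, f4.
White has 18 legal moves and is not in check → neither.

neither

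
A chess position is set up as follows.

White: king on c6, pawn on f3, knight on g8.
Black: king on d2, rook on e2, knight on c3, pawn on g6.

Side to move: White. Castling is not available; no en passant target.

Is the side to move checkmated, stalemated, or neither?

neither

White to move; white king on c6.
In check: no.
Legal moves for White: Ne7, Nh6, Nf6, Kd7, Kc7, Kb7, Kd6, Kb6, Kc5, f4.
White has 10 legal moves and is not in check → neither.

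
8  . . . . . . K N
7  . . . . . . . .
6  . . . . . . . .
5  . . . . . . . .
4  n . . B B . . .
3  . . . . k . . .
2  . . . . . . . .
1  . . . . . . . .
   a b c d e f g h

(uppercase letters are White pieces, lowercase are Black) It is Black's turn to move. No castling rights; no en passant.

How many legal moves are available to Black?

5

Black to move; king on e3.
In check: yes, from the white bishop on d4.
Legal moves: Kf4, Kxe4, Kxd4, Ke2, Kd2.
Count: 5.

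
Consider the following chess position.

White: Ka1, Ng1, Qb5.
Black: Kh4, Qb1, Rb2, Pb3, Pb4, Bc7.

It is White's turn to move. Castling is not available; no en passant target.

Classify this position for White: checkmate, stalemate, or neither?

checkmate

White to move; white king on a1.
In check: yes, from the black queen on b1.
King squares — b1: attacked by Rb2; a2: attacked by Qb1; b2: attacked by Qb1.
Legal moves for White: none.
In check with no legal moves → checkmate.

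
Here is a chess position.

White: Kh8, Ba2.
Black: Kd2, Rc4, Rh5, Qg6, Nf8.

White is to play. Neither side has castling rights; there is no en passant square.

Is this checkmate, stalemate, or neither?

checkmate

White to move; white king on h8.
In check: yes, from the black rook on h5.
King squares — g7: attacked by Qg6; h7: attacked by Rh5; g8: attacked by Qg6.
Legal moves for White: none.
In check with no legal moves → checkmate.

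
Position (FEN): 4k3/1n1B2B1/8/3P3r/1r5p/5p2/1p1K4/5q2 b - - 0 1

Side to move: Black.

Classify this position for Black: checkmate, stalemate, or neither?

Black to move; black king on e8.
In check: yes, from the white bishop on d7.
King squares — d7: available; e7: available; f7: available; d8: available; f8: attacked by Bg7.
Legal moves for Black: Kd8, Kf7, Ke7, Kxd7.
Black is in check but has 4 legal moves → neither.

neither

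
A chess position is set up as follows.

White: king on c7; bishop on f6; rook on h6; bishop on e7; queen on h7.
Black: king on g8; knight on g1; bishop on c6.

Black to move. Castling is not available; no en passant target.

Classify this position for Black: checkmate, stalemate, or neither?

checkmate

Black to move; black king on g8.
In check: yes, from the white queen on h7.
King squares — f7: attacked by Qh7; g7: attacked by Bf6; h7: attacked by Rh6; f8: attacked by Be7; h8: attacked by Bf6.
Legal moves for Black: none.
In check with no legal moves → checkmate.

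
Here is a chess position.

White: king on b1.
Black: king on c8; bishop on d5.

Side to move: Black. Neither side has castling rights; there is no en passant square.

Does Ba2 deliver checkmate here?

no

After Ba2: white king on b1; in check: yes, from the black bishop on a2.
White has 5 legal replies: Kc2, Kb2, Kxa2, Kc1, Ka1.
In check but a legal move exists → not checkmate.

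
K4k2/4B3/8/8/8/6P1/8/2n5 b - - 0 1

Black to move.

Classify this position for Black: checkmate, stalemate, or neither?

neither

Black to move; black king on f8.
In check: yes, from the white bishop on e7.
King squares — e7: available; f7: available; g7: available; e8: available; g8: available.
Legal moves for Black: Kg8, Ke8, Kg7, Kf7, Kxe7.
Black is in check but has 5 legal moves → neither.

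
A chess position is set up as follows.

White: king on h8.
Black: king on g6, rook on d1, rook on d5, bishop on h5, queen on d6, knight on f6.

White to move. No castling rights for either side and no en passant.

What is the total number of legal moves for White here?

White to move; king on h8.
In check: no.
Legal moves: none.
Count: 0.

0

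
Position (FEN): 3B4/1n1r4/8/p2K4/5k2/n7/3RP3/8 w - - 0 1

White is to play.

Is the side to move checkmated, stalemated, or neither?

neither

White to move; white king on d5.
In check: yes, from the black rook on d7.
Legal moves for White: Ke6, Kc6.
White is in check but has 2 legal moves → neither.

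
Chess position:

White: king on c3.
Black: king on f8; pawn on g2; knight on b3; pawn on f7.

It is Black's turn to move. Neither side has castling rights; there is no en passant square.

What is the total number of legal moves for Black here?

16

Black to move; king on f8.
In check: no.
Legal moves: Kg8, Ke8, Kg7, Ke7, Nc5, Na5, Nd4, Nd2, Nc1, Na1, f6, g1=Q, g1=R, g1=B, g1=N, f5.
Count: 16.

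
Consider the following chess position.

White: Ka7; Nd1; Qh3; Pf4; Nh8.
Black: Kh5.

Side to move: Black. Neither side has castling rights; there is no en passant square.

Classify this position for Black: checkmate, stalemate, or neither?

Black to move; black king on h5.
In check: yes, from the white queen on h3.
King squares — g4: attacked by Qh3; h4: attacked by Qh3; g5: attacked by Pf4; g6: attacked by Nh8; h6: attacked by Qh3.
Legal moves for Black: none.
In check with no legal moves → checkmate.

checkmate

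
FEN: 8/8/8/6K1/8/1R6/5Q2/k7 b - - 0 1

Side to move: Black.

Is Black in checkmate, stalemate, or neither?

stalemate

Black to move; black king on a1.
In check: no.
King squares — b1: attacked by Rb3; a2: attacked by Qf2; b2: attacked by Qf2.
Legal moves for Black: none.
Not in check and no legal moves → stalemate.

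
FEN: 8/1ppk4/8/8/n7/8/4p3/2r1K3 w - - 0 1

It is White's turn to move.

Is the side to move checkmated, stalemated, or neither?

White to move; white king on e1.
In check: yes, from the black rook on c1.
King squares — d1: attacked by Rc1; f1: attacked by Rc1; d2: available; e2: available; f2: available.
Legal moves for White: Kf2, Kxe2, Kd2.
White is in check but has 3 legal moves → neither.

neither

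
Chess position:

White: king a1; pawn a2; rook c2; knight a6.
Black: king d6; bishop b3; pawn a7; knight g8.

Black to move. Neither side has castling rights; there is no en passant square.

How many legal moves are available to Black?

15

Black to move; king on d6.
In check: no.
Legal moves: Ne7, Nh6, Nf6, Ke7, Kd7, Ke6, Ke5, Kd5, Bf7, Be6, Bd5, Bc4, Ba4, Bxc2, Bxa2.
Count: 15.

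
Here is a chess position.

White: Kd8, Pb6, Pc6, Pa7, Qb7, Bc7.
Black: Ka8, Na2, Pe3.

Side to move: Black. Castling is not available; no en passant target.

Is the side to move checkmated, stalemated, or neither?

checkmate

Black to move; black king on a8.
In check: yes, from the white queen on b7.
King squares — a7: attacked by Pb6; b7: attacked by Pc6; b8: attacked by Pa7.
Legal moves for Black: none.
In check with no legal moves → checkmate.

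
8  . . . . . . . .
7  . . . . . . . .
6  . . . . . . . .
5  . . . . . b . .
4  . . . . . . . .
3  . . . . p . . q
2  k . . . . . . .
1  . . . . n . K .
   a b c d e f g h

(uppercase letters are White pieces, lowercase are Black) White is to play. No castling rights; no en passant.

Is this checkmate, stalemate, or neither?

stalemate

White to move; white king on g1.
In check: no.
King squares — f1: attacked by Qh3; h1: attacked by Qh3; f2: attacked by Pe3; g2: attacked by Ne1; h2: attacked by Qh3.
Legal moves for White: none.
Not in check and no legal moves → stalemate.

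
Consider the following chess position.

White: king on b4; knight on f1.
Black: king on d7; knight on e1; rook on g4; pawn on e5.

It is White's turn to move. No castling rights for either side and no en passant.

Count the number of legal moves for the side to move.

6

White to move; king on b4.
In check: yes, from the black rook on g4.
Legal moves: Kc5, Kb5, Ka5, Kc3, Kb3, Ka3.
Count: 6.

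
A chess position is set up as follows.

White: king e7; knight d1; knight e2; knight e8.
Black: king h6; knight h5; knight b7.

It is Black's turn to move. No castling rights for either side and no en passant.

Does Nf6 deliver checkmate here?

no

After Nf6: white king on e7; in check: no.
White is not in check, so this cannot be checkmate.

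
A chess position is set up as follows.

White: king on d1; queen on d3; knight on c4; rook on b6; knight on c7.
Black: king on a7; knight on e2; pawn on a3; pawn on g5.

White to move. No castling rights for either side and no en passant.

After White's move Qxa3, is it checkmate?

After Qxa3: black king on a7; in check: yes, from the white queen on a3.
King squares — a6: attacked by Qa3; b6: attacked by Nc4; b7: attacked by Rb6; a8: attacked by Qa3; b8: attacked by Rb6.
Black has no legal moves → checkmate.

yes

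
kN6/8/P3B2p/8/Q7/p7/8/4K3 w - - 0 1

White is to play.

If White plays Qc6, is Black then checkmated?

no

After Qc6: black king on a8; in check: yes, from the white queen on c6.
Black has 2 legal replies: Kxb8, Ka7.
In check but a legal move exists → not checkmate.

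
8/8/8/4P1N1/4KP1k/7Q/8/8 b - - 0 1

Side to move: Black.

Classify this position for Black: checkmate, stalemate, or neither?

Black to move; black king on h4.
In check: yes, from the white queen on h3.
King squares — g3: attacked by Qh3; h3: attacked by Ng5; g4: attacked by Qh3; g5: attacked by Pf4; h5: attacked by Qh3.
Legal moves for Black: none.
In check with no legal moves → checkmate.

checkmate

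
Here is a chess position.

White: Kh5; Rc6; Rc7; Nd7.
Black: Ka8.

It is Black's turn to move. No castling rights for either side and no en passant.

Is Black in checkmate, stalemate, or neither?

Black to move; black king on a8.
In check: no.
King squares — a7: attacked by Rc7; b7: attacked by Rc7; b8: attacked by Nd7.
Legal moves for Black: none.
Not in check and no legal moves → stalemate.

stalemate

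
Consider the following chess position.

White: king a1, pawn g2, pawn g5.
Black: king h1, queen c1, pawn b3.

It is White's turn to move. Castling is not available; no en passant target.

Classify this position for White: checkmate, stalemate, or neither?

checkmate

White to move; white king on a1.
In check: yes, from the black queen on c1.
King squares — b1: attacked by Qc1; a2: attacked by Pb3; b2: attacked by Qc1.
Legal moves for White: none.
In check with no legal moves → checkmate.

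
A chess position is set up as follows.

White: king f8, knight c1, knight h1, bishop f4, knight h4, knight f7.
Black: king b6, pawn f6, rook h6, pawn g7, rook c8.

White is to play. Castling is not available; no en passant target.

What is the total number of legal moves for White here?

3

White to move; king on f8.
In check: yes, from the black rook on c8.
Legal moves: Kxg7, Ke7, Nd8.
Count: 3.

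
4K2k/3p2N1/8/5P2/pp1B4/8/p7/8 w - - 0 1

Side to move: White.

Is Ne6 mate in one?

After Ne6: black king on h8; in check: yes, from the white bishop on d4.
Black has 2 legal replies: Kg8, Kh7.
In check but a legal move exists → not checkmate.

no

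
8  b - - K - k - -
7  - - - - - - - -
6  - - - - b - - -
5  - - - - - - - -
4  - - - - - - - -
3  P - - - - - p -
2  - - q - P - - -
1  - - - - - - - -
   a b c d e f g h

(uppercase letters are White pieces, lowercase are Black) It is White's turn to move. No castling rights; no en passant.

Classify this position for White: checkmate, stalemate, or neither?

White to move; white king on d8.
In check: no.
Legal moves for White: a4, e3, e4.
White has 3 legal moves and is not in check → neither.

neither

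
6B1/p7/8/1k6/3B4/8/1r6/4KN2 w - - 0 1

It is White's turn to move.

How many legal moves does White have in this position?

White to move; king on e1.
In check: no.
Legal moves: Bh7, Bf7, Be6, Bd5, Bc4+, Bb3, Ba2, Bh8, Bg7, Bxa7, Bf6, Bb6, Be5, Bc5, Be3, Bc3, Bf2, Bxb2, Bg1, Ng3, Ne3, Nh2, Nd2, Kd1.
Count: 24.

24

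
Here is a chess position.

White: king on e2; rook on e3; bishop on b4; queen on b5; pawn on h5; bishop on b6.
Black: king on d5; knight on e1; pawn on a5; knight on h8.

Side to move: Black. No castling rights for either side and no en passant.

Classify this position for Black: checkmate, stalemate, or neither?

checkmate

Black to move; black king on d5.
In check: yes, from the white queen on b5.
King squares — c4: attacked by Qb5; d4: attacked by Bb6; e4: attacked by Re3; c5: attacked by Bb4; e5: attacked by Re3; c6: attacked by Qb5; d6: attacked by Bb4; e6: attacked by Re3.
Legal moves for Black: none.
In check with no legal moves → checkmate.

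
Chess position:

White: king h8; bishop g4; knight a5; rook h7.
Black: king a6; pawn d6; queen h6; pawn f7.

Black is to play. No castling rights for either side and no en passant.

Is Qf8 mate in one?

yes

After Qf8: white king on h8; in check: yes, from the black queen on f8.
King squares — g7: attacked by Qf8; h7: own rook; g8: attacked by Qf8.
White has no legal moves → checkmate.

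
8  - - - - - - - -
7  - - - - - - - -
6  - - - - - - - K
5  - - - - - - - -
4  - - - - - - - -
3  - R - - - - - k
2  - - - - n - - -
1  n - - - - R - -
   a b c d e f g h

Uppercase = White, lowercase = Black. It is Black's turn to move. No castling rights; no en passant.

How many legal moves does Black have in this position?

Black to move; king on h3.
In check: yes, from the white rook on b3.
Legal moves: Kh4, Kg4, Kh2, Kg2, Ng3, Nc3, Nxb3.
Count: 7.

7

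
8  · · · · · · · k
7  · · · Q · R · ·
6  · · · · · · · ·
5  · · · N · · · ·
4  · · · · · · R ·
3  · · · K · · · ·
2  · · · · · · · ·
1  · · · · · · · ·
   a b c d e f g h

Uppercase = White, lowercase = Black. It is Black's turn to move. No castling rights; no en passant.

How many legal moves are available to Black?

Black to move; king on h8.
In check: no.
Legal moves: none.
Count: 0.

0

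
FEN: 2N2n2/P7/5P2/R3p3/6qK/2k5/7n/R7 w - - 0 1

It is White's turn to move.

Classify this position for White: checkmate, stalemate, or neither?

checkmate

White to move; white king on h4.
In check: yes, from the black queen on g4.
King squares — g3: attacked by Qg4; h3: attacked by Qg4; g4: attacked by Nh2; g5: attacked by Qg4; h5: attacked by Qg4.
Legal moves for White: none.
In check with no legal moves → checkmate.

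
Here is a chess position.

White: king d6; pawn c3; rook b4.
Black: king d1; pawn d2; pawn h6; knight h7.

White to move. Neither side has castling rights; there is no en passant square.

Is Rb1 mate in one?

After Rb1: black king on d1; in check: yes, from the white rook on b1.
Black has 2 legal replies: Ke2, Kc2.
In check but a legal move exists → not checkmate.

no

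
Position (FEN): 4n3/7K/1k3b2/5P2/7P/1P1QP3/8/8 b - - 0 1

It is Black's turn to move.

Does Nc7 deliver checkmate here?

no

After Nc7: white king on h7; in check: no.
White is not in check, so this cannot be checkmate.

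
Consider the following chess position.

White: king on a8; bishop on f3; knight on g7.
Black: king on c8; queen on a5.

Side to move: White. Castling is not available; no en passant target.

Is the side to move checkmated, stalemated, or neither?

White to move; white king on a8.
In check: yes, from the black queen on a5.
King squares — a7: attacked by Qa5; b7: attacked by Kc8; b8: attacked by Kc8.
Legal moves for White: none.
In check with no legal moves → checkmate.

checkmate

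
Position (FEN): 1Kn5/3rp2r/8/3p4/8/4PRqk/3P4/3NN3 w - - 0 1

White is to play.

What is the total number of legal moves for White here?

4

White to move; king on b8.
In check: yes, from the black queen on g3.
Legal moves: Kxc8, Ka8, Rf4, Rxg3+.
Count: 4.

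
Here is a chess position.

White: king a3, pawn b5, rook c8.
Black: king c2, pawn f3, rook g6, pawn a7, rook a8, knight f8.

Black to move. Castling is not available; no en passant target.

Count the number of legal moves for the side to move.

6

Black to move; king on c2.
In check: yes, from the white rook on c8.
Legal moves: Kd3, Kd2, Kd1, Kb1, Rxc8, Rc6.
Count: 6.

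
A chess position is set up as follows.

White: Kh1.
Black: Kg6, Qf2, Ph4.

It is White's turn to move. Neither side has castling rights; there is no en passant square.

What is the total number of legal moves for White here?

0

White to move; king on h1.
In check: no.
Legal moves: none.
Count: 0.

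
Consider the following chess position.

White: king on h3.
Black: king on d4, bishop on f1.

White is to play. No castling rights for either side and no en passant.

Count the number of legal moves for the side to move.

4

White to move; king on h3.
In check: yes, from the black bishop on f1.
Legal moves: Kh4, Kg4, Kg3, Kh2.
Count: 4.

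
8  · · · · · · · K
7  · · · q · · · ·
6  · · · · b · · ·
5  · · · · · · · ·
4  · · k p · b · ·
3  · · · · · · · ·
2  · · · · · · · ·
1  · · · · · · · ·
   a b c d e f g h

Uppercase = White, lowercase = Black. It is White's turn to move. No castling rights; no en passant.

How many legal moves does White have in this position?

0

White to move; king on h8.
In check: no.
Legal moves: none.
Count: 0.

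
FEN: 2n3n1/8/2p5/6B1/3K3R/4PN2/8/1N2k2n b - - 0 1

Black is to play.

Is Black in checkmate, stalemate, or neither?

Black to move; black king on e1.
In check: yes, from the white knight on f3.
King squares — d1: available; f1: available; d2: attacked by Nb1; e2: available; f2: available.
Legal moves for Black: Kf2, Ke2, Kf1, Kd1.
Black is in check but has 4 legal moves → neither.

neither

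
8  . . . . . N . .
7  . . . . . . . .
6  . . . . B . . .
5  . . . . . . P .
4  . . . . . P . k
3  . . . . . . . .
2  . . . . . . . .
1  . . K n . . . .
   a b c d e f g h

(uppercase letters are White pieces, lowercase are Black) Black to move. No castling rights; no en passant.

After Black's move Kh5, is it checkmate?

After Kh5: white king on c1; in check: no.
White is not in check, so this cannot be checkmate.

no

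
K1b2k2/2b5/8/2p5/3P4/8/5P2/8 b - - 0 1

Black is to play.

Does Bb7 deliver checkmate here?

After Bb7: white king on a8; in check: yes, from the black bishop on b7.
White has 2 legal replies: Kxb7, Ka7.
In check but a legal move exists → not checkmate.

no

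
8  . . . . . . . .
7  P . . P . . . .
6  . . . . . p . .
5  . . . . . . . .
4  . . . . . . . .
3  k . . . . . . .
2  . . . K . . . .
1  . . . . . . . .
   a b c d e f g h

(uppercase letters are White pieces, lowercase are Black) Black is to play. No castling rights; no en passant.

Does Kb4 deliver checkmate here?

After Kb4: white king on d2; in check: no.
White is not in check, so this cannot be checkmate.

no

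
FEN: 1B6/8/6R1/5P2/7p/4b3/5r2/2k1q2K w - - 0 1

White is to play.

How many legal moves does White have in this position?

1

White to move; king on h1.
In check: yes, from the black queen on e1.
Legal moves: Rg1.
Count: 1.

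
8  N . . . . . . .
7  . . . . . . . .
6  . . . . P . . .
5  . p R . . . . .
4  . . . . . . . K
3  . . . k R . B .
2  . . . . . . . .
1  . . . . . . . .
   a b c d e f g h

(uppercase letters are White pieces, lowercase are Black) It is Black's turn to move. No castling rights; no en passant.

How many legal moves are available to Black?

3

Black to move; king on d3.
In check: yes, from the white rook on e3.
Legal moves: Kd4, Kxe3, Kd2.
Count: 3.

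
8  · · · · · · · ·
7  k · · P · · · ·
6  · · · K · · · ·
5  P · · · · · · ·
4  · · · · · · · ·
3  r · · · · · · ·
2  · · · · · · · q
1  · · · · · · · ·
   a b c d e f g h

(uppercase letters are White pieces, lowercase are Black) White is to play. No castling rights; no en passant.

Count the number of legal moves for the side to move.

White to move; king on d6.
In check: yes, from the black queen on h2.
Legal moves: Ke7, Ke6, Kc6, Kd5, Kc5.
Count: 5.

5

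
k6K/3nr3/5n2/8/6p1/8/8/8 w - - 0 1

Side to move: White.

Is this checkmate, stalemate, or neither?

stalemate

White to move; white king on h8.
In check: no.
King squares — g7: attacked by Re7; h7: attacked by Nf6; g8: attacked by Nf6.
Legal moves for White: none.
Not in check and no legal moves → stalemate.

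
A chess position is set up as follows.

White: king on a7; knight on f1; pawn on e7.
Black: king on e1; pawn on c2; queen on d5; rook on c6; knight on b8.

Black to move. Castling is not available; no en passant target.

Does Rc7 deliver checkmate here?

no

After Rc7: white king on a7; in check: yes, from the black rook on c7.
White has 2 legal replies: Kxb8, Kb6.
In check but a legal move exists → not checkmate.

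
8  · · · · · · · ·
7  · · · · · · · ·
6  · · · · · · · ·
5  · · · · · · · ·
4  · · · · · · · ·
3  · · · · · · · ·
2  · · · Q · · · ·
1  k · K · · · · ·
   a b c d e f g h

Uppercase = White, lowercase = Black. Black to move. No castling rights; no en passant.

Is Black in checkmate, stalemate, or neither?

Black to move; black king on a1.
In check: no.
King squares — b1: attacked by Kc1; a2: attacked by Qd2; b2: attacked by Kc1.
Legal moves for Black: none.
Not in check and no legal moves → stalemate.

stalemate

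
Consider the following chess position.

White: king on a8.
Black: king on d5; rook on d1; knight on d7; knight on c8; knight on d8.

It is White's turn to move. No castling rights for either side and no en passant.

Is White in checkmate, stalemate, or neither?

stalemate

White to move; white king on a8.
In check: no.
King squares — a7: attacked by Nc8; b7: attacked by Nd8; b8: attacked by Nd7.
Legal moves for White: none.
Not in check and no legal moves → stalemate.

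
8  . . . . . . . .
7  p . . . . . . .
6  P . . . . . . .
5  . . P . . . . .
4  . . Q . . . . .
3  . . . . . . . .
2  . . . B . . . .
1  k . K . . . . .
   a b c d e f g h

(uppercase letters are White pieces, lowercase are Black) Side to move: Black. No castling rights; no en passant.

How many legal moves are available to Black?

0

Black to move; king on a1.
In check: no.
Legal moves: none.
Count: 0.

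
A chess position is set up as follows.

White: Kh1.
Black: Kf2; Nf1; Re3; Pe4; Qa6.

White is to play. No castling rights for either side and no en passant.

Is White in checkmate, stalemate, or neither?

White to move; white king on h1.
In check: no.
King squares — g1: attacked by Kf2; g2: attacked by Kf2; h2: attacked by Nf1.
Legal moves for White: none.
Not in check and no legal moves → stalemate.

stalemate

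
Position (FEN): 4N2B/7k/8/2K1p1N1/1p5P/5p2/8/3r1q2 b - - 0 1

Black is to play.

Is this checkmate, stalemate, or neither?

Black to move; black king on h7.
In check: yes, from the white knight on g5.
King squares — g6: available; h6: available; g7: attacked by Ne8; g8: available; h8: available.
Legal moves for Black: Kxh8, Kg8, Kh6, Kg6.
Black is in check but has 4 legal moves → neither.

neither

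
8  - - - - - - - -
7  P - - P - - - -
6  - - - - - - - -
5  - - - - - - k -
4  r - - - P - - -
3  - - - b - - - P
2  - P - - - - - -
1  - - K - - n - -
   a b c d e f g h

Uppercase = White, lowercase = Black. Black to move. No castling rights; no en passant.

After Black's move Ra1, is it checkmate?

After Ra1: white king on c1; in check: yes, from the black rook on a1.
King squares — b1: attacked by Ra1; d1: attacked by Ra1; b2: own pawn; c2: attacked by Bd3; d2: attacked by Nf1.
White has no legal moves → checkmate.

yes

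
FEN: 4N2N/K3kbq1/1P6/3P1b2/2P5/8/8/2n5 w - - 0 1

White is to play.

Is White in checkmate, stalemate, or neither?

neither

White to move; white king on a7.
In check: no.
Legal moves for White: Nxf7, Ng6+, Nxg7, Nc7, Nf6, Nd6, Kb8, Ka8, Kb7, Ka6, b7, d6+, c5.
White has 13 legal moves and is not in check → neither.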